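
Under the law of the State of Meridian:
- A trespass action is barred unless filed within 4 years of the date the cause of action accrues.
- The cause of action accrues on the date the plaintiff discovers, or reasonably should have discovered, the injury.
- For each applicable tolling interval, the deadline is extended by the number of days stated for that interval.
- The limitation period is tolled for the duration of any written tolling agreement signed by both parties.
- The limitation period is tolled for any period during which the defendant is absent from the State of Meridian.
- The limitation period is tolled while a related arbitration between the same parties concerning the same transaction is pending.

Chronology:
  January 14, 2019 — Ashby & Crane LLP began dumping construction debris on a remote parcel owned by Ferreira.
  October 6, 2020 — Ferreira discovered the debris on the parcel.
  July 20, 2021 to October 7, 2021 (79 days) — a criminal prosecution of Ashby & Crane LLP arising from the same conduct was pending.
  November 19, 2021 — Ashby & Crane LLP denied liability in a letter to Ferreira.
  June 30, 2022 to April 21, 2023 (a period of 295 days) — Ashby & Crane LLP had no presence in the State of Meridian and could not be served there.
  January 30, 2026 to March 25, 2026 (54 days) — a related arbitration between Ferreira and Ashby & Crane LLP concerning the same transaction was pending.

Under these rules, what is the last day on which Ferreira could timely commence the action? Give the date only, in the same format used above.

The claim did not accrue until Ferreira discovered the injury on October 6, 2020; the January 14, 2019 act date does not start the clock under the stated rule.
4 years from October 6, 2020 is October 6, 2024.
The period was tolled for 295 days by the defendant's absence from the jurisdiction (June 30, 2022 to April 21, 2023), pushing the deadline to July 28, 2025.
By the time the pending related arbitration began on January 30, 2026, the limitation period had already expired on July 28, 2025; that interval cannot revive it.
The pending criminal prosecution from July 20, 2021 to October 7, 2021 does not toll the period, because no stated rule makes a criminal prosecution a tolling event.
None of the other events listed affects the running of the period under the stated rules.

July 28, 2025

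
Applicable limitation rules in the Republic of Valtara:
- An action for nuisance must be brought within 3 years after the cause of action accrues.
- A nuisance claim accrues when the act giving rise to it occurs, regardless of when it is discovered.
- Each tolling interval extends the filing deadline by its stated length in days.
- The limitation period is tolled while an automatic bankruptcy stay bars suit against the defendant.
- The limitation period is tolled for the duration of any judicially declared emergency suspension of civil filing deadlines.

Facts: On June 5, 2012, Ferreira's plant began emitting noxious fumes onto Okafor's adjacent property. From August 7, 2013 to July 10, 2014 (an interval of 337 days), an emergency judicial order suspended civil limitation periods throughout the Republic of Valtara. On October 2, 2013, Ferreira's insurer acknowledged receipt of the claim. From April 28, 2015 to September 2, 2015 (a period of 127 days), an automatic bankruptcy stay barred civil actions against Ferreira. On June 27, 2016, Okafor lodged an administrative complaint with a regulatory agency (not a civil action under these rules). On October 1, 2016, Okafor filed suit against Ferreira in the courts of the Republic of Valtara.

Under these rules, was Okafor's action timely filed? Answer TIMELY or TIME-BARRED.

TIME-BARRED

The cause of action accrued on June 5, 2012, the date of the act.
3 years from June 5, 2012 is June 5, 2015.
The emergency suspension of filing deadlines from August 7, 2013 to July 10, 2014 tolled the period for 337 days, extending the deadline to May 7, 2016.
The period was tolled for 127 days by the automatic bankruptcy stay (April 28, 2015 to September 2, 2015), pushing the deadline to September 11, 2016.
The other events in the timeline have no effect on the limitation period under the stated rules.
The October 1, 2016 filing falls after the September 11, 2016 deadline; the claim is time-barred.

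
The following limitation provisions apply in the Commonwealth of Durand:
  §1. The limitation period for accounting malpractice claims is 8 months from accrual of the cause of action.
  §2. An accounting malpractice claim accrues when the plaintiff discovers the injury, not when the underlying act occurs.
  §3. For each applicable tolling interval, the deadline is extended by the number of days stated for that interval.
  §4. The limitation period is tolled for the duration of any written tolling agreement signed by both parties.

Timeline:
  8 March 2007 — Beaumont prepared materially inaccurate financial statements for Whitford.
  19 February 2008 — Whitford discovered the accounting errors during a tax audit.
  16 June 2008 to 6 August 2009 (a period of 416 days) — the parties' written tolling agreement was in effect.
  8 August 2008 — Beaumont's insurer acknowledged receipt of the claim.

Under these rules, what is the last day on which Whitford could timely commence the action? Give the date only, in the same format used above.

The claim did not accrue until Whitford discovered the injury on 19 February 2008; the 8 March 2007 act date does not start the clock under the stated rule.
8 months from 19 February 2008 is 19 October 2008.
The written tolling agreement from 16 June 2008 to 6 August 2009 tolled the period for 416 days, extending the deadline to 9 December 2009.
None of the other events listed affects the running of the period under the stated rules.

9 December 2009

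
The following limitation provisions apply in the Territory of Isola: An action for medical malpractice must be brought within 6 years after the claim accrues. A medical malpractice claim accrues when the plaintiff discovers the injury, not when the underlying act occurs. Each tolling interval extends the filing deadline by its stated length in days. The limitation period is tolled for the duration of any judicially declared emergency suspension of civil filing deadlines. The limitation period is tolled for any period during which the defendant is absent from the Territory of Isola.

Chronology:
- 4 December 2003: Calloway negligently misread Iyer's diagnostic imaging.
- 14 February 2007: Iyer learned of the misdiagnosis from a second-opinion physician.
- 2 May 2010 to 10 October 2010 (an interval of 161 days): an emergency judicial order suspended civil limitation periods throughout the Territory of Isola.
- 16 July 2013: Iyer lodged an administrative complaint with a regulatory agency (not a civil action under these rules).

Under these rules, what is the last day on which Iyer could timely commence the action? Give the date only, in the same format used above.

Under the discovery rule, the claim accrued on 14 February 2007, when Iyer discovered the injury — not on the 4 December 2003 date of the underlying act.
Adding the 6 years base period to 14 February 2007 gives a deadline of 14 February 2013, before any tolling.
Because the emergency suspension of filing deadlines ran from 2 May 2010 to 10 October 2010, the deadline is extended by 161 days to 25 July 2013.
The other events in the timeline have no effect on the limitation period under the stated rules.

25 July 2013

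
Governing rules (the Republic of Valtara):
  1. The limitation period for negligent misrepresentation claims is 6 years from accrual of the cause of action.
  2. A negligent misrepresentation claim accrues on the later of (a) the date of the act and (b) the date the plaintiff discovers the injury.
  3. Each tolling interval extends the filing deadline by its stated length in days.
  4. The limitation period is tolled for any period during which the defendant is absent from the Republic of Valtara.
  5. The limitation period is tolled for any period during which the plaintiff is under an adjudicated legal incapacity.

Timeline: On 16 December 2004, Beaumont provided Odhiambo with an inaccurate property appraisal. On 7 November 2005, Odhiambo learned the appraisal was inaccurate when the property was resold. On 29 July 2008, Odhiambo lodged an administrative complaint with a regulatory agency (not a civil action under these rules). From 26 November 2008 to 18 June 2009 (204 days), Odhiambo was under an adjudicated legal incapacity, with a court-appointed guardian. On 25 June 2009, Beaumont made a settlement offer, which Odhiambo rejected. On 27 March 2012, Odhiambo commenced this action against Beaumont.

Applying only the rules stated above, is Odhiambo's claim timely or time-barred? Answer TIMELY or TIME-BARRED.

TIMELY

Taking the later of the act (16 December 2004) and discovery (7 November 2005), the claim accrued on 7 November 2005.
6 years from 7 November 2005 is 7 November 2011.
Because the plaintiff's legal incapacity ran from 26 November 2008 to 18 June 2009, the deadline is extended by 204 days to 29 May 2012.
None of the other events listed affects the running of the period under the stated rules.
Filing on 27 March 2012 beat the 29 May 2012 deadline — the action is timely.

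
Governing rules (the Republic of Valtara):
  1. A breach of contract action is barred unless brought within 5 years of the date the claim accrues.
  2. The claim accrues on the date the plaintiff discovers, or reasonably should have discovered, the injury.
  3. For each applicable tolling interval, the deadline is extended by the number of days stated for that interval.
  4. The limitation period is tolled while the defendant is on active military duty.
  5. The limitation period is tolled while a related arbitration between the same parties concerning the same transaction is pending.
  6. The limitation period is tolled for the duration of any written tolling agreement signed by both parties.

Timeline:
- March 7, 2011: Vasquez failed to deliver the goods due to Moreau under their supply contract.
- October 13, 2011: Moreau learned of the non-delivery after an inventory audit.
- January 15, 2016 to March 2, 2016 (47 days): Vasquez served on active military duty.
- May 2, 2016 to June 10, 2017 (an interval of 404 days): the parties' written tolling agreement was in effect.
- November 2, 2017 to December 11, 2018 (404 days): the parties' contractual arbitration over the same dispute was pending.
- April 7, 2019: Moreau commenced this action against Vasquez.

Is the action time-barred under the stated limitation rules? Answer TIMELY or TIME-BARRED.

Accrual is tied to discovery, so the period began on October 13, 2011 rather than on March 7, 2011 when the act occurred.
5 years from October 13, 2011 is October 13, 2016.
The period was tolled for 47 days by the defendant's active military service (January 15, 2016 to March 2, 2016), pushing the deadline to November 29, 2016.
The period was tolled for 404 days by the written tolling agreement (May 2, 2016 to June 10, 2017), pushing the deadline to January 7, 2018.
Because the pending related arbitration ran from November 2, 2017 to December 11, 2018, the deadline is extended by 404 days to February 15, 2019.
Moreau filed on April 7, 2019, after the February 15, 2019 deadline, so the action is time-barred.

TIME-BARRED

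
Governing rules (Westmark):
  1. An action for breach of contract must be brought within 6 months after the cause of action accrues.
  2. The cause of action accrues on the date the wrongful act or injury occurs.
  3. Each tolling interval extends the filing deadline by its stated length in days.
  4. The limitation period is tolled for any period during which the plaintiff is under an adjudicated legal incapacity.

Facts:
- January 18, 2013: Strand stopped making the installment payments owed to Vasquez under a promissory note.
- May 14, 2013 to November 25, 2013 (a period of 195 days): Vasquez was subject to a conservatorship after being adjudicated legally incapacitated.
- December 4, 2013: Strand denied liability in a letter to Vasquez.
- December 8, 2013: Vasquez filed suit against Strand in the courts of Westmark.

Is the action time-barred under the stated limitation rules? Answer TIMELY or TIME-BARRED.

TIMELY

The limitation period began to run on January 18, 2013.
Adding the 6 months base period to January 18, 2013 gives a deadline of July 18, 2013, before any tolling.
Because the plaintiff's legal incapacity ran from May 14, 2013 to November 25, 2013, the deadline is extended by 195 days to January 29, 2014.
The other events in the timeline have no effect on the limitation period under the stated rules.
The December 8, 2013 filing precedes the January 29, 2014 deadline; the claim is timely.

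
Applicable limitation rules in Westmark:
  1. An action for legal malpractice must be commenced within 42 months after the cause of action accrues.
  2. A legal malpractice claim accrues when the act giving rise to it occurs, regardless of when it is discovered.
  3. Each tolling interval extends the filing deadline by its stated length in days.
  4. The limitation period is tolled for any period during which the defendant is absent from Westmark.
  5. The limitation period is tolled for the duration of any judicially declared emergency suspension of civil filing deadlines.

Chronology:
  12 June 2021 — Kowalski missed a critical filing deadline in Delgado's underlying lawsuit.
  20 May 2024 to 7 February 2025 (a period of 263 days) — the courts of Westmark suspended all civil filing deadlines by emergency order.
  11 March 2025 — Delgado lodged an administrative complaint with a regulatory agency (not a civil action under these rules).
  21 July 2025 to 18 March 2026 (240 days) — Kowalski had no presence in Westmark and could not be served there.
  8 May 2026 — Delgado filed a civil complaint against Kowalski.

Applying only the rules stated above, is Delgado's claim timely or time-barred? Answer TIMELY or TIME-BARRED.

The limitation period began to run on 12 June 2021.
The untolled deadline — 42 months after 12 June 2021 — is 12 December 2024.
Because the emergency suspension of filing deadlines ran from 20 May 2024 to 7 February 2025, the deadline is extended by 263 days to 1 September 2025.
The defendant's absence from the jurisdiction from 21 July 2025 to 18 March 2026 tolled the period for 240 days, extending the deadline to 29 April 2026.
Nothing else in the chronology tolls or restarts the period.
Delgado filed on 8 May 2026, after the 29 April 2026 deadline, so the action is time-barred.

TIME-BARRED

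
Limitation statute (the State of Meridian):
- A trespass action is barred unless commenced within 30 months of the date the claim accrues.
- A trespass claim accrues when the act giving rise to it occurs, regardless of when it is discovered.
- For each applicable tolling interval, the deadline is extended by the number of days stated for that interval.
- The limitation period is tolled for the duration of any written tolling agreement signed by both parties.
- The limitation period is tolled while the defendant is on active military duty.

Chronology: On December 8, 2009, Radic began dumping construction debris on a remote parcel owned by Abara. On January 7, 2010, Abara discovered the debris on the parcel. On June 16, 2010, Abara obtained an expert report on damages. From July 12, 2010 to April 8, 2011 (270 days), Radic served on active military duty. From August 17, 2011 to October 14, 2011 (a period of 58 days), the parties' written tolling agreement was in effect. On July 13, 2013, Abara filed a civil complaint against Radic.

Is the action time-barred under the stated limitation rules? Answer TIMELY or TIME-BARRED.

The claim accrued on December 8, 2009, when the wrongful act occurred; under the stated occurrence rule the January 7, 2010 discovery does not delay accrual.
The untolled deadline — 30 months after December 8, 2009 — is June 8, 2012.
The period was tolled for 270 days by the defendant's active military service (July 12, 2010 to April 8, 2011), pushing the deadline to March 5, 2013.
The period was tolled for 58 days by the written tolling agreement (August 17, 2011 to October 14, 2011), pushing the deadline to May 2, 2013.
The other events in the timeline have no effect on the limitation period under the stated rules.
The July 13, 2013 filing falls after the May 2, 2013 deadline; the claim is time-barred.

TIME-BARRED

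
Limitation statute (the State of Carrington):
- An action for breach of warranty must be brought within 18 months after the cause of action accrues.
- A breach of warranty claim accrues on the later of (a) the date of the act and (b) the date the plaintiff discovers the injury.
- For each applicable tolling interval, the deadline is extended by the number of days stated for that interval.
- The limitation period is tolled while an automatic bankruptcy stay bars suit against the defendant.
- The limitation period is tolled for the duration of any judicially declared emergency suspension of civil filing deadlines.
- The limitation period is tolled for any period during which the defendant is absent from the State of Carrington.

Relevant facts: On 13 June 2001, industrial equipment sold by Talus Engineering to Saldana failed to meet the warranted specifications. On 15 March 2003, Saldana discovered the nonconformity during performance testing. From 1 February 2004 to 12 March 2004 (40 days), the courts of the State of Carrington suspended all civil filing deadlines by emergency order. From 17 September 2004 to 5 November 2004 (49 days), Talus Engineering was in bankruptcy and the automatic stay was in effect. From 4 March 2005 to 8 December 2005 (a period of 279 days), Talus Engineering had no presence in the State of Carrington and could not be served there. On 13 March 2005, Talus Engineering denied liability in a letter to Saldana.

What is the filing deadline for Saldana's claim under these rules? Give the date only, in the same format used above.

Taking the later of the act (13 June 2001) and discovery (15 March 2003), the claim accrued on 15 March 2003.
Adding the 18 months base period to 15 March 2003 gives a deadline of 15 September 2004, before any tolling.
The emergency suspension of filing deadlines from 1 February 2004 to 12 March 2004 tolled the period for 40 days, extending the deadline to 25 October 2004.
Because the automatic bankruptcy stay ran from 17 September 2004 to 5 November 2004, the deadline is extended by 49 days to 13 December 2004.
The defendant's absence from the jurisdiction from 4 March 2005 to 8 December 2005 began after the period had already run on 13 December 2004, so it has no tolling effect.
The other events in the timeline have no effect on the limitation period under the stated rules.

13 December 2004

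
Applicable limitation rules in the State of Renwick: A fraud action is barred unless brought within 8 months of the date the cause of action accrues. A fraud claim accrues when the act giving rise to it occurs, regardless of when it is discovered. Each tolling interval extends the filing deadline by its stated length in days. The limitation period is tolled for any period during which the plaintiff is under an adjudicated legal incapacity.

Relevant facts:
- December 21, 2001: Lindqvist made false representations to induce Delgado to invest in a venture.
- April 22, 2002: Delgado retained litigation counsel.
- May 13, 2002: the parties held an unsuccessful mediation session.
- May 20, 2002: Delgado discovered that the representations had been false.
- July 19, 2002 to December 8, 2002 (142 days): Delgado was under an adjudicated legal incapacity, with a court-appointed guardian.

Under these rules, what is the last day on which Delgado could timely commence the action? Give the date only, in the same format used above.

Accrual is governed by the date of the act, so the period began to run on December 21, 2001; the later discovery on May 20, 2002 is irrelevant under the stated rule.
Adding the 8 months base period to December 21, 2001 gives a deadline of August 21, 2002, before any tolling.
The plaintiff's legal incapacity from July 19, 2002 to December 8, 2002 tolled the period for 142 days, extending the deadline to January 10, 2003.
The other events in the timeline have no effect on the limitation period under the stated rules.

January 10, 2003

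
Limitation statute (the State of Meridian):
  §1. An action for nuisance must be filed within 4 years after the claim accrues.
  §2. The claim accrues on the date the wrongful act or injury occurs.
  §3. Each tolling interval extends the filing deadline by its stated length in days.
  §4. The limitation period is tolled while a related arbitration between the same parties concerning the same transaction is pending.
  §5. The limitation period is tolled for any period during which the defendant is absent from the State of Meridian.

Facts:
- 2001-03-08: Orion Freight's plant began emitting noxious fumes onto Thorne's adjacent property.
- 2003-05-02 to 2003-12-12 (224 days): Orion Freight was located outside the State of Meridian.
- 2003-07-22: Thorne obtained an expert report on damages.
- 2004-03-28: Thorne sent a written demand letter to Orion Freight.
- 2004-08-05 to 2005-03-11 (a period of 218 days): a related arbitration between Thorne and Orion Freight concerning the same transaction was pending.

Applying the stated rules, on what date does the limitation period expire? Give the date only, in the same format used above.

2006-05-24

The limitation period began to run on 2001-03-08.
The untolled deadline — 4 years after 2001-03-08 — is 2005-03-08.
The period was tolled for 224 days by the defendant's absence from the jurisdiction (2003-05-02 to 2003-12-12), pushing the deadline to 2005-10-18.
The period was tolled for 218 days by the pending related arbitration (2004-08-05 to 2005-03-11), pushing the deadline to 2006-05-24.
Nothing else in the chronology tolls or restarts the period.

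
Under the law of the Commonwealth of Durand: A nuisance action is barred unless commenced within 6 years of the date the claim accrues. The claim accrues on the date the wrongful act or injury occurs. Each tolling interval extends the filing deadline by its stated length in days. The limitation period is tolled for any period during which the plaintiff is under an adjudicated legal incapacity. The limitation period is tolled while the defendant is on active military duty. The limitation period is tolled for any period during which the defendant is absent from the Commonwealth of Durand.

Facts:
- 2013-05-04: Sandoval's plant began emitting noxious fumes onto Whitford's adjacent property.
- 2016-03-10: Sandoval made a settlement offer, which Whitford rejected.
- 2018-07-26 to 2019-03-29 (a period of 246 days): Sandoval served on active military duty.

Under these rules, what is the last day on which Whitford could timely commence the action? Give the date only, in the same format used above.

The limitation period began to run on 2013-05-04.
The untolled deadline — 6 years after 2013-05-04 — is 2019-05-04.
The period was tolled for 246 days by the defendant's active military service (2018-07-26 to 2019-03-29), pushing the deadline to 2020-01-05.
Nothing else in the chronology tolls or restarts the period.

2020-01-05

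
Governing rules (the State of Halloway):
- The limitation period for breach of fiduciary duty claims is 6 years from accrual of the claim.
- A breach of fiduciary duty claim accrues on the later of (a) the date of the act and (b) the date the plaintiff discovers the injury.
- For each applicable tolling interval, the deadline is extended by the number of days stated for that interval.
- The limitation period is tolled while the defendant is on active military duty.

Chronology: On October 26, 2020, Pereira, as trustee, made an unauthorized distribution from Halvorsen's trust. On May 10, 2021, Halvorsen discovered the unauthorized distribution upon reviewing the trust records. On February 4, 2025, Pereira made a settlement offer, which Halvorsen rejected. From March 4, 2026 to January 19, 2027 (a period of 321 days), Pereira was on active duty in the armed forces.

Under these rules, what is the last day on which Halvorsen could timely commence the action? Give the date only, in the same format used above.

Because discovery on May 10, 2021 post-dates the October 26, 2020 act, accrual under the later-of rule falls on May 10, 2021.
The untolled deadline — 6 years after May 10, 2021 — is May 10, 2027.
The defendant's active military service from March 4, 2026 to January 19, 2027 tolled the period for 321 days, extending the deadline to March 26, 2028.
The other events in the timeline have no effect on the limitation period under the stated rules.

March 26, 2028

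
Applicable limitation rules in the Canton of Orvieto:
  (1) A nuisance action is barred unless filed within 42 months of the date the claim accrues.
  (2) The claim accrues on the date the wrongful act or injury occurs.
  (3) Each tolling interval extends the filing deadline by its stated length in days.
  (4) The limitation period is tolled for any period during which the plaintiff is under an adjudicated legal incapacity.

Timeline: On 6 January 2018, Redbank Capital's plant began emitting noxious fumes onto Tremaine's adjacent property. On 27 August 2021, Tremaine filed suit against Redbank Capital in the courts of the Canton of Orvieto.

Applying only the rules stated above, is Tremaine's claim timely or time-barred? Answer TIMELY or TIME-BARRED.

The claim accrued on 6 January 2018, the date of the act.
42 months from 6 January 2018 is 6 July 2021.
The 27 August 2021 filing falls after the 6 July 2021 deadline; the claim is time-barred.

TIME-BARRED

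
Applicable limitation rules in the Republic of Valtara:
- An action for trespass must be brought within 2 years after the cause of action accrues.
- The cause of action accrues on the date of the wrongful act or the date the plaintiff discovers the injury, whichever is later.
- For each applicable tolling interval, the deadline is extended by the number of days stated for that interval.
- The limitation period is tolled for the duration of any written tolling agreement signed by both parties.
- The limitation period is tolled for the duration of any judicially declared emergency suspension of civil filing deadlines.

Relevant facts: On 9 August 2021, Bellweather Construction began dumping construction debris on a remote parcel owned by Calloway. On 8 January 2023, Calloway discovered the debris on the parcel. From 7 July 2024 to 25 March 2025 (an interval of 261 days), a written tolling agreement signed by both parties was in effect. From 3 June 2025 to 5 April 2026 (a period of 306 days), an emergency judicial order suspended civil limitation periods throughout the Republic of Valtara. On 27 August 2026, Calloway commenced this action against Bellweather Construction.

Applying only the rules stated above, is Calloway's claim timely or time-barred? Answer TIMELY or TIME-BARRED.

Because discovery on 8 January 2023 post-dates the 9 August 2021 act, accrual under the later-of rule falls on 8 January 2023.
The untolled deadline — 2 years after 8 January 2023 — is 8 January 2025.
The period was tolled for 261 days by the written tolling agreement (7 July 2024 to 25 March 2025), pushing the deadline to 26 September 2025.
Because the emergency suspension of filing deadlines ran from 3 June 2025 to 5 April 2026, the deadline is extended by 306 days to 29 July 2026.
Filing on 27 August 2026 missed the 29 July 2026 deadline — the action is time-barred.

TIME-BARRED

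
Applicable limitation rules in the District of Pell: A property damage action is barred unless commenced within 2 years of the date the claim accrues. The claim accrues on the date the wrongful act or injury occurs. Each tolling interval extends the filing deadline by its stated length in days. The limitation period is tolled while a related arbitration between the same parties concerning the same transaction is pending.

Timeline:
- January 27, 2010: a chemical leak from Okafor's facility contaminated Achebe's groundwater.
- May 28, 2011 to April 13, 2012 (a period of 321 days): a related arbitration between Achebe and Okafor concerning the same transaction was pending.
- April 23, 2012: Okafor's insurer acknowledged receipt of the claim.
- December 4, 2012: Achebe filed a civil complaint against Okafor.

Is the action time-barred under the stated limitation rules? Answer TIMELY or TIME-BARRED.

TIMELY

The limitation period began to run on January 27, 2010.
2 years from January 27, 2010 is January 27, 2012.
The period was tolled for 321 days by the pending related arbitration (May 28, 2011 to April 13, 2012), pushing the deadline to December 13, 2012.
The other events in the timeline have no effect on the limitation period under the stated rules.
Filing on December 4, 2012 beat the December 13, 2012 deadline — the action is timely.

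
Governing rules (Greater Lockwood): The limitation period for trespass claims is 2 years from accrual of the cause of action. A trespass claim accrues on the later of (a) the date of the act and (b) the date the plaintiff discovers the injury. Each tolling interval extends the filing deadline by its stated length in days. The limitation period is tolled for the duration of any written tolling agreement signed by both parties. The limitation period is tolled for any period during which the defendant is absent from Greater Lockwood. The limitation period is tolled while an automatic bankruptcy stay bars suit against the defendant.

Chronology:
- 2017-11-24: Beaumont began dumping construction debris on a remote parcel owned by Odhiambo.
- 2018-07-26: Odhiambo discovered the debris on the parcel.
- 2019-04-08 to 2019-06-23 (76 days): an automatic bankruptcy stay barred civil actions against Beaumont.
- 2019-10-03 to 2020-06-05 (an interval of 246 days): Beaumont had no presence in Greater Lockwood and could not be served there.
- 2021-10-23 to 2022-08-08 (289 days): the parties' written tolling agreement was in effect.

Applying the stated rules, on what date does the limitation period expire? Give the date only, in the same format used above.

The claim accrued on 2018-07-26 — the later of the 2017-11-24 act and the 2018-07-26 discovery.
2 years from 2018-07-26 is 2020-07-26.
The period was tolled for 76 days by the automatic bankruptcy stay (2019-04-08 to 2019-06-23), pushing the deadline to 2020-10-10.
Because the defendant's absence from the jurisdiction ran from 2019-10-03 to 2020-06-05, the deadline is extended by 246 days to 2021-06-13.
The written tolling agreement from 2021-10-23 to 2022-08-08 began after the period had already run on 2021-06-13, so it has no tolling effect.

2021-06-13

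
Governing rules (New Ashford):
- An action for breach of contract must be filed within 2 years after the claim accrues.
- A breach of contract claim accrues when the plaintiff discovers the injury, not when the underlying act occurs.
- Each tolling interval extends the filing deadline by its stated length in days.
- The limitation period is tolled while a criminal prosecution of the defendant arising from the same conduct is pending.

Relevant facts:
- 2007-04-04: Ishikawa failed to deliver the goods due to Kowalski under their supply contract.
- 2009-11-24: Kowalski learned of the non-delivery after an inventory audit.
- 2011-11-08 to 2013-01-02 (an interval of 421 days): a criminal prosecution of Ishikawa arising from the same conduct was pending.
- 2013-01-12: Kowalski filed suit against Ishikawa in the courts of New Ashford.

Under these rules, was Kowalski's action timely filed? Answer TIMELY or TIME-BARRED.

Accrual is tied to discovery, so the period began on 2009-11-24 rather than on 2007-04-04 when the act occurred.
The untolled deadline — 2 years after 2009-11-24 — is 2011-11-24.
The pending criminal prosecution from 2011-11-08 to 2013-01-02 tolled the period for 421 days, extending the deadline to 2013-01-18.
Kowalski filed on 2013-01-12, before the 2013-01-18 deadline, so the action is timely.

TIMELY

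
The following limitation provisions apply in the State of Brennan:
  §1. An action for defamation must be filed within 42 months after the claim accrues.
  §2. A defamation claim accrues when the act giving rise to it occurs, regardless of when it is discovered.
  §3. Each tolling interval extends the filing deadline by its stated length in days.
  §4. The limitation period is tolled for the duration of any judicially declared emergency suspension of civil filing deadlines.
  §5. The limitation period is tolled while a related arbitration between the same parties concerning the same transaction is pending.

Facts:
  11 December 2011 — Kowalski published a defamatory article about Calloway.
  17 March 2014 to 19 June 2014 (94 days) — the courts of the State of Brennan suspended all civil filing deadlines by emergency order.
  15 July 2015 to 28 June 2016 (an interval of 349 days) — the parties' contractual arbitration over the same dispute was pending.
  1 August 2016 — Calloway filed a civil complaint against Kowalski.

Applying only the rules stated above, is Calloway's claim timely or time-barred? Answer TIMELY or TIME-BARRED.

The claim accrued on 11 December 2011, when the wrongful act occurred.
42 months from 11 December 2011 is 11 June 2015.
Because the emergency suspension of filing deadlines ran from 17 March 2014 to 19 June 2014, the deadline is extended by 94 days to 13 September 2015.
The pending related arbitration from 15 July 2015 to 28 June 2016 tolled the period for 349 days, extending the deadline to 27 August 2016.
Filing on 1 August 2016 beat the 27 August 2016 deadline — the action is timely.

TIMELY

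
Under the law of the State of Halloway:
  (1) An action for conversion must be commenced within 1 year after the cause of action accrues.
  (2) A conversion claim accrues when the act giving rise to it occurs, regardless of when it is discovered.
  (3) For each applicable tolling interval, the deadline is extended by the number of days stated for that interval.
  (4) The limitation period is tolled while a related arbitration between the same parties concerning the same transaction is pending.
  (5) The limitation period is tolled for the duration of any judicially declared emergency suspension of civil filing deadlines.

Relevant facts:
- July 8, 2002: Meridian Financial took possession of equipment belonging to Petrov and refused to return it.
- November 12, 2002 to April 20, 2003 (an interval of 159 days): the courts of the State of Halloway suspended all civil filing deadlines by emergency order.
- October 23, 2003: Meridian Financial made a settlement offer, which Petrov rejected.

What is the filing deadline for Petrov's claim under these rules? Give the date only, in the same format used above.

December 14, 2003

The claim accrued on July 8, 2002, when the wrongful act occurred.
Adding the 1 year base period to July 8, 2002 gives a deadline of July 8, 2003, before any tolling.
The emergency suspension of filing deadlines from November 12, 2002 to April 20, 2003 tolled the period for 159 days, extending the deadline to December 14, 2003.
None of the other events listed affects the running of the period under the stated rules.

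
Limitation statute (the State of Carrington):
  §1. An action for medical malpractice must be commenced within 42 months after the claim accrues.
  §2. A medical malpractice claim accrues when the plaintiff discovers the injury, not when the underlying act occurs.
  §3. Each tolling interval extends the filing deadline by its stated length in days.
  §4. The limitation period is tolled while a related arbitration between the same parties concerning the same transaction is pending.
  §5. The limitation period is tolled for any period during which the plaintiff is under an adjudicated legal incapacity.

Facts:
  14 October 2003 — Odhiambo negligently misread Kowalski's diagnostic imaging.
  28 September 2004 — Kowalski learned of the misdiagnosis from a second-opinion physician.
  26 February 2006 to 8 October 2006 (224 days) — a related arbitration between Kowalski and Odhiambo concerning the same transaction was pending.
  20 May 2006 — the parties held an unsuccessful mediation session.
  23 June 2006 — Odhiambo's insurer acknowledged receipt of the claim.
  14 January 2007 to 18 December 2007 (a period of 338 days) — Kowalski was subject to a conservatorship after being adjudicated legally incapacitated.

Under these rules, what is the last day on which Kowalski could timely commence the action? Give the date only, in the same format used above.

11 October 2009

Accrual is tied to discovery, so the period began on 28 September 2004 rather than on 14 October 2003 when the act occurred.
42 months from 28 September 2004 is 28 March 2008.
The period was tolled for 224 days by the pending related arbitration (26 February 2006 to 8 October 2006), pushing the deadline to 7 November 2008.
The plaintiff's legal incapacity from 14 January 2007 to 18 December 2007 tolled the period for 338 days, extending the deadline to 11 October 2009.
None of the other events listed affects the running of the period under the stated rules.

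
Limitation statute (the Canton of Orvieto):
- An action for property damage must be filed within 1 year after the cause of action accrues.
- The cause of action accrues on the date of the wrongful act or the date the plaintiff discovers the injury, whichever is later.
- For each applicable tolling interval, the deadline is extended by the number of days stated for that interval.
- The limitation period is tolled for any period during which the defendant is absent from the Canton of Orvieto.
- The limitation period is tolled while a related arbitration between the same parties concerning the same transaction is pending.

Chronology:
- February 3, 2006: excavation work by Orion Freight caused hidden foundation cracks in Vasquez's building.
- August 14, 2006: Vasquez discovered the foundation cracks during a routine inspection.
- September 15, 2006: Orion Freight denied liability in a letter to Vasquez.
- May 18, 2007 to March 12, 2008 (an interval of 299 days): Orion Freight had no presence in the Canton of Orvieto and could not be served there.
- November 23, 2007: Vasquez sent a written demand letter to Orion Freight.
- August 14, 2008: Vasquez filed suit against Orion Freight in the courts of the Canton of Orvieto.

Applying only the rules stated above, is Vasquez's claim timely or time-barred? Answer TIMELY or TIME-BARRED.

Taking the later of the act (February 3, 2006) and discovery (August 14, 2006), the claim accrued on August 14, 2006.
The untolled deadline — 1 year after August 14, 2006 — is August 14, 2007.
The defendant's absence from the jurisdiction from May 18, 2007 to March 12, 2008 tolled the period for 299 days, extending the deadline to June 8, 2008.
The other events in the timeline have no effect on the limitation period under the stated rules.
Vasquez filed on August 14, 2008, after the June 8, 2008 deadline, so the action is time-barred.

TIME-BARRED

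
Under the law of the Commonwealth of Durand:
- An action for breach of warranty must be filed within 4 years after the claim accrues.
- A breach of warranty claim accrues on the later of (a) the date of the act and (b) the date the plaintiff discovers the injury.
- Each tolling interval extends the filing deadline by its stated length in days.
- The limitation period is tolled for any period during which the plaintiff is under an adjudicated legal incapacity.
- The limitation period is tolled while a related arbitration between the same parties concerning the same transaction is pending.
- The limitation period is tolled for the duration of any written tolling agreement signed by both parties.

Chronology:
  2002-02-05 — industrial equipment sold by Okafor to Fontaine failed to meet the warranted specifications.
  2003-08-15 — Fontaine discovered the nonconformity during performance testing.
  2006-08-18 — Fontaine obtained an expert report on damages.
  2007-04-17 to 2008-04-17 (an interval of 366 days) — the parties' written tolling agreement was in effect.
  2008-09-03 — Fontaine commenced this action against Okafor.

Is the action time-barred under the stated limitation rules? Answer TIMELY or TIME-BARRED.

Taking the later of the act (2002-02-05) and discovery (2003-08-15), the claim accrued on 2003-08-15.
The untolled deadline — 4 years after 2003-08-15 — is 2007-08-15.
The period was tolled for 366 days by the written tolling agreement (2007-04-17 to 2008-04-17), pushing the deadline to 2008-08-15.
None of the other events listed affects the running of the period under the stated rules.
The 2008-09-03 filing falls after the 2008-08-15 deadline; the claim is time-barred.

TIME-BARRED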